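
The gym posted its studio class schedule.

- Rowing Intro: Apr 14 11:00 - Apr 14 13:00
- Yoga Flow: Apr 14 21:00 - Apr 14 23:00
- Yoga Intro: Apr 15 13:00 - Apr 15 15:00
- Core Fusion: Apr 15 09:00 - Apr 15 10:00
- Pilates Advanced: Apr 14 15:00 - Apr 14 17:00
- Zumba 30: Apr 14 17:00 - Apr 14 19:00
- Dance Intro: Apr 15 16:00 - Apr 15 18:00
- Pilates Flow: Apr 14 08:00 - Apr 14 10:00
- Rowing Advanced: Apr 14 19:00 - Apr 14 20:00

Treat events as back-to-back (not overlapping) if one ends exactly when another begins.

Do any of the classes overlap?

No

Sorted by start: Pilates Flow, Rowing Intro, Pilates Advanced, Zumba 30, Rowing Advanced, Yoga Flow, Core Fusion, Yoga Intro, Dance Intro.
Rowing Intro starts after Pilates Flow ends; Pilates Flow is clear from here.
Pilates Advanced starts after Rowing Intro ends; Rowing Intro is clear from here.
Zumba 30 starts exactly when Pilates Advanced ends (back-to-back, no overlap); Pilates Advanced is clear from here.
Rowing Advanced starts exactly when Zumba 30 ends (back-to-back, no overlap); Zumba 30 is clear from here.
Yoga Flow starts after Rowing Advanced ends; Rowing Advanced is clear from here.
Core Fusion starts after Yoga Flow ends; Yoga Flow is clear from here.
Yoga Intro starts after Core Fusion ends; Core Fusion is clear from here.
Dance Intro starts after Yoga Intro ends.
Every pair is clear; the schedule has no overlaps.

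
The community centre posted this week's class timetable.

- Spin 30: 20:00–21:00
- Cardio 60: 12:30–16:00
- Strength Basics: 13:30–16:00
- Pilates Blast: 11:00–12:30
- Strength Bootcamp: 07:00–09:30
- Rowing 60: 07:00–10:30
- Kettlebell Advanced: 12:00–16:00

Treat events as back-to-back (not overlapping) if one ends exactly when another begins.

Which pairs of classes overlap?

Cardio 60 & Kettlebell Advanced, Cardio 60 & Strength Basics, Kettlebell Advanced & Pilates Blast, Kettlebell Advanced & Strength Basics, Rowing 60 & Strength Bootcamp

Sorted by start: Rowing 60, Strength Bootcamp, Pilates Blast, Kettlebell Advanced, Cardio 60, Strength Basics, Spin 30.
Strength Bootcamp starts before Rowing 60 ends → Rowing 60 and Strength Bootcamp overlap.
Pilates Blast starts after Rowing 60 ends; Rowing 60 is clear from here.
Pilates Blast starts after Strength Bootcamp ends; Strength Bootcamp is clear from here.
Kettlebell Advanced starts before Pilates Blast ends → Pilates Blast and Kettlebell Advanced overlap.
Cardio 60 starts exactly when Pilates Blast ends (back-to-back, no overlap); Pilates Blast is clear from here.
Cardio 60 starts before Kettlebell Advanced ends → Kettlebell Advanced and Cardio 60 overlap.
Strength Basics starts before Kettlebell Advanced ends → Kettlebell Advanced and Strength Basics overlap.
Spin 30 starts after Kettlebell Advanced ends.
Strength Basics starts before Cardio 60 ends → Cardio 60 and Strength Basics overlap.
Spin 30 starts after Cardio 60 ends.
Spin 30 starts after Strength Basics ends.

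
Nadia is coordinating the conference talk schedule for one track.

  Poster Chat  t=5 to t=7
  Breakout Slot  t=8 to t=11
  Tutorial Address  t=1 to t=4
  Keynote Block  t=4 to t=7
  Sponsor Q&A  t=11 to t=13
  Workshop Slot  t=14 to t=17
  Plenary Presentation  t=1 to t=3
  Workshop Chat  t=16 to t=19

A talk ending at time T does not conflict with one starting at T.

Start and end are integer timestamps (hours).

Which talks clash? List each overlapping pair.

Keynote Block & Poster Chat, Plenary Presentation & Tutorial Address, Workshop Chat & Workshop Slot

Sorted by start: Plenary Presentation, Tutorial Address, Keynote Block, Poster Chat, Breakout Slot, Sponsor Q&A, Workshop Slot, Workshop Chat.
Tutorial Address starts before Plenary Presentation ends → Plenary Presentation and Tutorial Address overlap.
Keynote Block starts after Plenary Presentation ends — done with Plenary Presentation.
Keynote Block starts exactly when Tutorial Address ends (back-to-back, no overlap) — done with Tutorial Address.
Poster Chat starts before Keynote Block ends → Keynote Block and Poster Chat overlap.
Breakout Slot starts after Keynote Block ends — done with Keynote Block.
Breakout Slot starts after Poster Chat ends — done with Poster Chat.
Sponsor Q&A starts exactly when Breakout Slot ends (back-to-back, no overlap) — done with Breakout Slot.
Workshop Slot starts after Sponsor Q&A ends — done with Sponsor Q&A.
Workshop Chat starts before Workshop Slot ends → Workshop Slot and Workshop Chat overlap.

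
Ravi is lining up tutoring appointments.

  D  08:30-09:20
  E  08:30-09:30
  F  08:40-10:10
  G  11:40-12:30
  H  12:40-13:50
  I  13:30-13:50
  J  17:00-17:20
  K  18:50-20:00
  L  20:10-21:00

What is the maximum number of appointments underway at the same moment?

3

Walk through starts and ends in time order (an end at T is processed before a start at T):
08:30 start D → 1
08:30 start E → 2
08:40 start F → 3
09:20 end D → 2
09:30 end E → 1
10:10 end F → 0
11:40 start G → 1
12:30 end G → 0
12:40 start H → 1
13:30 start I → 2
13:50 end H → 1
13:50 end I → 0
17:00 start J → 1
17:20 end J → 0
18:50 start K → 1
20:00 end K → 0
20:10 start L → 1
21:00 end L → 0
Peak is 3, at 08:40 (D, E, F).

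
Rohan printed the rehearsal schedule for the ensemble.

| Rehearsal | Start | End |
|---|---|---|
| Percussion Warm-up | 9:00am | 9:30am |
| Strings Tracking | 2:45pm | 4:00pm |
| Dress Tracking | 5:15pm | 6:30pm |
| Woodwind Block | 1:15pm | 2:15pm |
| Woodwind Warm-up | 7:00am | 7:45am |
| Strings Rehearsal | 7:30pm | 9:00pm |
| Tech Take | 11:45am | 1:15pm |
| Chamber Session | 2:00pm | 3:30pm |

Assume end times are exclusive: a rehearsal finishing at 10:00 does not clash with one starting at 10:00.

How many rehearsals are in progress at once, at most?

2

Walk through starts and ends in time order (an end at T is processed before a start at T):
7:00am start Woodwind Warm-up → 1
7:45am end Woodwind Warm-up → 0
9:00am start Percussion Warm-up → 1
9:30am end Percussion Warm-up → 0
11:45am start Tech Take → 1
1:15pm end Tech Take → 0
1:15pm start Woodwind Block → 1
2:00pm start Chamber Session → 2
2:15pm end Woodwind Block → 1
2:45pm start Strings Tracking → 2
3:30pm end Chamber Session → 1
4:00pm end Strings Tracking → 0
5:15pm start Dress Tracking → 1
6:30pm end Dress Tracking → 0
7:30pm start Strings Rehearsal → 1
9:00pm end Strings Rehearsal → 0
Peak is 2, at 2:00pm (Chamber Session, Woodwind Block).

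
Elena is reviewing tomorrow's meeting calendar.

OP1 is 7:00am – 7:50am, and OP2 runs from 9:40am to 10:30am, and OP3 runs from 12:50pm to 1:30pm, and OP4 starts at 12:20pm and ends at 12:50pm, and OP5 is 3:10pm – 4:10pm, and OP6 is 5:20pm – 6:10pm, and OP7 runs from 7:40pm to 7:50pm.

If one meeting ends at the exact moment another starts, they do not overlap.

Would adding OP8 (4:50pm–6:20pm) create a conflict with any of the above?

Yes — it overlaps OP6

OP1: ends 7:50am at or before OP8 starts 4:50pm → clear.
OP2: ends 10:30am at or before OP8 starts 4:50pm → clear.
OP4: ends 12:50pm at or before OP8 starts 4:50pm → clear.
OP3: ends 1:30pm at or before OP8 starts 4:50pm → clear.
OP5: ends 4:10pm at or before OP8 starts 4:50pm → clear.
OP6: starts 5:20pm before OP8 ends 6:20pm, and ends 6:10pm after OP8 starts 4:50pm → overlap.
OP7: starts 7:40pm at or after OP8 ends 6:20pm → clear.
OP8 overlaps OP6.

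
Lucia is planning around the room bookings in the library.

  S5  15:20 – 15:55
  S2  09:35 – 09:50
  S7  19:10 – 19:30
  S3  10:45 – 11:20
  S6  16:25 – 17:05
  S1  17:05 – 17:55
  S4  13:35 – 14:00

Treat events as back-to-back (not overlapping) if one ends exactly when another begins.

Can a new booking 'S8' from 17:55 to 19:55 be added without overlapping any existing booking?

S2: ends 09:50 at or before S8 starts 17:55 → clear.
S3: ends 11:20 at or before S8 starts 17:55 → clear.
S4: ends 14:00 at or before S8 starts 17:55 → clear.
S5: ends 15:55 at or before S8 starts 17:55 → clear.
S6: ends 17:05 at or before S8 starts 17:55 → clear.
S1: ends 17:55 at or before S8 starts 17:55 → clear.
S7: starts 19:10 before S8 ends 19:55, and ends 19:30 after S8 starts 17:55 → overlap.
S8 overlaps S7.

No — it overlaps S7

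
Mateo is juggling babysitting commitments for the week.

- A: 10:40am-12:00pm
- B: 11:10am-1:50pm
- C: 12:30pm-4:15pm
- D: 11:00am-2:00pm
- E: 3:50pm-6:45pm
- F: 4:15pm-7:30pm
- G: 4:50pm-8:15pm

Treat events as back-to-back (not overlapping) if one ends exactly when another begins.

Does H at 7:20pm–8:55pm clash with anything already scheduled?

Yes — it overlaps F, G

A: ends 12:00pm at or before H starts 7:20pm → clear.
D: ends 2:00pm at or before H starts 7:20pm → clear.
B: ends 1:50pm at or before H starts 7:20pm → clear.
C: ends 4:15pm at or before H starts 7:20pm → clear.
E: ends 6:45pm at or before H starts 7:20pm → clear.
F: starts 4:15pm before H ends 8:55pm, and ends 7:30pm after H starts 7:20pm → overlap.
G: starts 4:50pm before H ends 8:55pm, and ends 8:15pm after H starts 7:20pm → overlap.
H overlaps F, G.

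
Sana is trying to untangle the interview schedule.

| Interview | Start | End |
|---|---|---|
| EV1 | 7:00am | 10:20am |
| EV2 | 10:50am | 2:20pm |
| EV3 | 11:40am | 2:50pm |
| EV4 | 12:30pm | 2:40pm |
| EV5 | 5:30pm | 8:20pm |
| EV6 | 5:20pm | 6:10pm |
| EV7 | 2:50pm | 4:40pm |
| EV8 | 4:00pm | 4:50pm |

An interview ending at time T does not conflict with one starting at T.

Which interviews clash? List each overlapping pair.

EV2 & EV3, EV2 & EV4, EV3 & EV4, EV5 & EV6, EV7 & EV8

Sorted by start: EV1, EV2, EV3, EV4, EV7, EV8, EV6, EV5.
EV2 starts after EV1 ends, so EV1 has no further overlaps.
EV3 starts before EV2 ends → EV2 and EV3 overlap.
EV4 starts before EV2 ends → EV2 and EV4 overlap.
EV7 starts after EV2 ends, so EV2 has no further overlaps.
EV4 starts before EV3 ends → EV3 and EV4 overlap.
EV7 starts exactly when EV3 ends (back-to-back, no overlap), so EV3 has no further overlaps.
EV7 starts after EV4 ends, so EV4 has no further overlaps.
EV8 starts before EV7 ends → EV7 and EV8 overlap.
EV6 starts after EV7 ends, so EV7 has no further overlaps.
EV6 starts after EV8 ends, so EV8 has no further overlaps.
EV5 starts before EV6 ends → EV6 and EV5 overlap.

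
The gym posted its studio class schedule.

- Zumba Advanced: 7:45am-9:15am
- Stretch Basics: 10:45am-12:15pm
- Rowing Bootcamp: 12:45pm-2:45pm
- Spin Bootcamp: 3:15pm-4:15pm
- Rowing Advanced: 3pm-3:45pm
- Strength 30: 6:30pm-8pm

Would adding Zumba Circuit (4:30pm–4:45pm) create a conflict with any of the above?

Zumba Advanced: ends 9:15am at or before Zumba Circuit starts 4:30pm → clear.
Stretch Basics: ends 12:15pm at or before Zumba Circuit starts 4:30pm → clear.
Rowing Bootcamp: ends 2:45pm at or before Zumba Circuit starts 4:30pm → clear.
Rowing Advanced: ends 3:45pm at or before Zumba Circuit starts 4:30pm → clear.
Spin Bootcamp: ends 4:15pm at or before Zumba Circuit starts 4:30pm → clear.
Strength 30: starts 6:30pm at or after Zumba Circuit ends 4:45pm → clear.

No — it doesn't clash with anything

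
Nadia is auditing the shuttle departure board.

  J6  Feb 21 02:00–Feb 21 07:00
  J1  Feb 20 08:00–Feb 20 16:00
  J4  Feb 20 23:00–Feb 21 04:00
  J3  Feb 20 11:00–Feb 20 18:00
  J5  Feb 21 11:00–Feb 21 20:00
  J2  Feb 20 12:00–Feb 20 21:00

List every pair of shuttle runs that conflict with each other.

J1 & J2, J1 & J3, J2 & J3, J4 & J6

Two intervals overlap when each starts before the other ends.
Sorted by start: J1, J3, J2, J4, J6, J5.
J3 starts before J1 ends → J1 and J3 overlap.
J2 starts before J1 ends → J1 and J2 overlap.
J4 starts after J1 ends, so nothing later overlaps J1 either.
J2 starts before J3 ends → J3 and J2 overlap.
J4 starts after J3 ends, so nothing later overlaps J3 either.
J4 starts after J2 ends, so nothing later overlaps J2 either.
J6 starts before J4 ends → J4 and J6 overlap.
J5 starts after J4 ends.
J5 starts after J6 ends.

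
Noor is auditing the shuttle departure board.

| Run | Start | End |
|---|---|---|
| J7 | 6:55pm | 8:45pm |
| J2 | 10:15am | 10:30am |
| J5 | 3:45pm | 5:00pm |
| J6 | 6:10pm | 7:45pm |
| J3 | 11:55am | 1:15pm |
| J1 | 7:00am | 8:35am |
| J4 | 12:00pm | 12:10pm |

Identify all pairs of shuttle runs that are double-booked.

J3 & J4, J6 & J7

Two intervals overlap when each starts before the other ends.
Sorted by start: J1, J2, J3, J4, J5, J6, J7.
J2 starts after J1 ends — done with J1.
J3 starts after J2 ends — done with J2.
J4 starts before J3 ends → J3 and J4 overlap.
J5 starts after J3 ends — done with J3.
J5 starts after J4 ends — done with J4.
J6 starts after J5 ends — done with J5.
J7 starts before J6 ends → J6 and J7 overlap.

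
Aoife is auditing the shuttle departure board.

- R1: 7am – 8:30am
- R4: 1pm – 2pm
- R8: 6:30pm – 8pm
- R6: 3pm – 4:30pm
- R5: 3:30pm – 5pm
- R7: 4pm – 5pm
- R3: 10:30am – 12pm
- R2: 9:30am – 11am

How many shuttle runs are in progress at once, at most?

Sweep the timeline, counting +1 at each start and −1 at each end (ends before starts at a tie):
7am start R1 → 1
8:30am end R1 → 0
9:30am start R2 → 1
10:30am start R3 → 2
11am end R2 → 1
12pm end R3 → 0
1pm start R4 → 1
2pm end R4 → 0
3pm start R6 → 1
3:30pm start R5 → 2
4pm start R7 → 3
4:30pm end R6 → 2
5pm end R5 → 1
5pm end R7 → 0
6:30pm start R8 → 1
8pm end R8 → 0
Peak is 3, at 4pm (R5, R6, R7).

3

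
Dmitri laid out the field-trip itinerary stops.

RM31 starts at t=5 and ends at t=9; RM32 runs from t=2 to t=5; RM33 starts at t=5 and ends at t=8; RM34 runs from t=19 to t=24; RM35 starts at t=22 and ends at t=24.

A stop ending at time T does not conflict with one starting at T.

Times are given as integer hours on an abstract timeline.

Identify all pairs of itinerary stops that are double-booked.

Sorted by start: RM32, RM31, RM33, RM34, RM35.
RM31 starts exactly when RM32 ends (back-to-back, no overlap) — done with RM32.
RM33 starts before RM31 ends → RM31 and RM33 overlap.
RM34 starts after RM31 ends — done with RM31.
RM34 starts after RM33 ends — done with RM33.
RM35 starts before RM34 ends → RM34 and RM35 overlap.

RM31 & RM33, RM34 & RM35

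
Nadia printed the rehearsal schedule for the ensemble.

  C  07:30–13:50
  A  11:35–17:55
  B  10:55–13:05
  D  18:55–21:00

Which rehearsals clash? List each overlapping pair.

Sorted by start: C, B, A, D.
B starts before C ends → C and B overlap.
A starts before C ends → C and A overlap.
D starts after C ends.
A starts before B ends → B and A overlap.
D starts after B ends.
D starts after A ends.

A & B, A & C, B & C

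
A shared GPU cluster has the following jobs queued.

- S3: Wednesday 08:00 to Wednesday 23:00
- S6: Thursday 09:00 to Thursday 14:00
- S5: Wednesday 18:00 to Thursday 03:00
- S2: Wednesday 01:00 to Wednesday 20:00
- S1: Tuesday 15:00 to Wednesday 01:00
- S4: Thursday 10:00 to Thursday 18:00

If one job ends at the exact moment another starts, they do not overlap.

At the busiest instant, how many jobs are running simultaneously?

3

Sweep the timeline, counting +1 at each start and −1 at each end (ends before starts at a tie):
Tuesday 15:00 start S1 → 1
Wednesday 01:00 end S1 → 0
Wednesday 01:00 start S2 → 1
Wednesday 08:00 start S3 → 2
Wednesday 18:00 start S5 → 3
Wednesday 20:00 end S2 → 2
Wednesday 23:00 end S3 → 1
Thursday 03:00 end S5 → 0
Thursday 09:00 start S6 → 1
Thursday 10:00 start S4 → 2
Thursday 14:00 end S6 → 1
Thursday 18:00 end S4 → 0
Peak is 3, at Wednesday 18:00 (S2, S3, S5).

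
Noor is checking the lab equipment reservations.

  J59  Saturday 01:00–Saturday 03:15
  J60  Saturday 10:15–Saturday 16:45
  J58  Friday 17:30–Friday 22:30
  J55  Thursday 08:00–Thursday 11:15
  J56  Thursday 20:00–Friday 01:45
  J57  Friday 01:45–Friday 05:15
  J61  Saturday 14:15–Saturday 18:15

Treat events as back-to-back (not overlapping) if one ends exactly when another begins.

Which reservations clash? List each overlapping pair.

J60 & J61

Sorted by start: J55, J56, J57, J58, J59, J60, J61.
J56 starts after J55 ends, so nothing later overlaps J55 either.
J57 starts exactly when J56 ends (back-to-back, no overlap), so nothing later overlaps J56 either.
J58 starts after J57 ends, so nothing later overlaps J57 either.
J59 starts after J58 ends, so nothing later overlaps J58 either.
J60 starts after J59 ends, so nothing later overlaps J59 either.
J61 starts before J60 ends → J60 and J61 overlap.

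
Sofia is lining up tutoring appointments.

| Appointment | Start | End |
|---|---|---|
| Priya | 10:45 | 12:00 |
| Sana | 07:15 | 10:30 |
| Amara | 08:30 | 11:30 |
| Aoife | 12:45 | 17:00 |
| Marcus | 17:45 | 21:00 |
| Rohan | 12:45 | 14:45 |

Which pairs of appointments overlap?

Check each pair: they overlap iff neither finishes before the other starts.
Sorted by start: Sana, Amara, Priya, Aoife, Rohan, Marcus.
Amara starts before Sana ends → Sana and Amara overlap.
Priya starts after Sana ends, so Sana has no further overlaps.
Priya starts before Amara ends → Amara and Priya overlap.
Aoife starts after Amara ends, so Amara has no further overlaps.
Aoife starts after Priya ends, so Priya has no further overlaps.
Rohan starts before Aoife ends → Aoife and Rohan overlap.
Marcus starts after Aoife ends.
Marcus starts after Rohan ends.

Amara & Priya, Amara & Sana, Aoife & Rohan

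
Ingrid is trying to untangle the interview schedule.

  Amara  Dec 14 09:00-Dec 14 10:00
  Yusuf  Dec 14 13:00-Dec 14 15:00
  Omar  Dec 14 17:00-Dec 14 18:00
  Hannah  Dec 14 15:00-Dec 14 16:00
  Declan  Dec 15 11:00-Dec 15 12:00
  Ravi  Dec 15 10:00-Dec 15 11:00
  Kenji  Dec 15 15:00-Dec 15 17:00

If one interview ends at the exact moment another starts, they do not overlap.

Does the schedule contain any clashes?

No

Sorted by start: Amara, Yusuf, Hannah, Omar, Ravi, Declan, Kenji.
Yusuf starts after Amara ends, so nothing later overlaps Amara either.
Hannah starts exactly when Yusuf ends (back-to-back, no overlap), so nothing later overlaps Yusuf either.
Omar starts after Hannah ends, so nothing later overlaps Hannah either.
Ravi starts after Omar ends, so nothing later overlaps Omar either.
Declan starts exactly when Ravi ends (back-to-back, no overlap), so nothing later overlaps Ravi either.
Kenji starts after Declan ends.
Every pair is clear; the schedule has no overlaps.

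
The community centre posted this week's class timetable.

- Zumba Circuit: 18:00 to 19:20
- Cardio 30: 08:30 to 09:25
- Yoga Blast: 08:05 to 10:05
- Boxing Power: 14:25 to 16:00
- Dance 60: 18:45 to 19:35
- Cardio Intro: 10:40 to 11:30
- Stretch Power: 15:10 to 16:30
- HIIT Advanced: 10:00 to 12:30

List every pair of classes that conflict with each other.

Sorted by start: Yoga Blast, Cardio 30, HIIT Advanced, Cardio Intro, Boxing Power, Stretch Power, Zumba Circuit, Dance 60.
Cardio 30 starts before Yoga Blast ends → Yoga Blast and Cardio 30 overlap.
HIIT Advanced starts before Yoga Blast ends → Yoga Blast and HIIT Advanced overlap.
Cardio Intro starts after Yoga Blast ends, so nothing later overlaps Yoga Blast either.
HIIT Advanced starts after Cardio 30 ends, so nothing later overlaps Cardio 30 either.
Cardio Intro starts before HIIT Advanced ends → HIIT Advanced and Cardio Intro overlap.
Boxing Power starts after HIIT Advanced ends, so nothing later overlaps HIIT Advanced either.
Boxing Power starts after Cardio Intro ends, so nothing later overlaps Cardio Intro either.
Stretch Power starts before Boxing Power ends → Boxing Power and Stretch Power overlap.
Zumba Circuit starts after Boxing Power ends, so nothing later overlaps Boxing Power either.
Zumba Circuit starts after Stretch Power ends, so nothing later overlaps Stretch Power either.
Dance 60 starts before Zumba Circuit ends → Zumba Circuit and Dance 60 overlap.

Boxing Power & Stretch Power, Cardio 30 & Yoga Blast, Cardio Intro & HIIT Advanced, Dance 60 & Zumba Circuit, HIIT Advanced & Yoga Blast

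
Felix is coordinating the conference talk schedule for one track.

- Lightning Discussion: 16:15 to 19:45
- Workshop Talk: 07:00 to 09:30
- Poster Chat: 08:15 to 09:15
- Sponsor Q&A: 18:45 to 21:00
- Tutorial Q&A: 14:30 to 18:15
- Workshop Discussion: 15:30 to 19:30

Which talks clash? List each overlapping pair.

Sorted by start: Workshop Talk, Poster Chat, Tutorial Q&A, Workshop Discussion, Lightning Discussion, Sponsor Q&A.
Poster Chat starts before Workshop Talk ends → Workshop Talk and Poster Chat overlap.
Tutorial Q&A starts after Workshop Talk ends, so Workshop Talk has no further overlaps.
Tutorial Q&A starts after Poster Chat ends, so Poster Chat has no further overlaps.
Workshop Discussion starts before Tutorial Q&A ends → Tutorial Q&A and Workshop Discussion overlap.
Lightning Discussion starts before Tutorial Q&A ends → Tutorial Q&A and Lightning Discussion overlap.
Sponsor Q&A starts after Tutorial Q&A ends.
Lightning Discussion starts before Workshop Discussion ends → Workshop Discussion and Lightning Discussion overlap.
Sponsor Q&A starts before Workshop Discussion ends → Workshop Discussion and Sponsor Q&A overlap.
Sponsor Q&A starts before Lightning Discussion ends → Lightning Discussion and Sponsor Q&A overlap.

Lightning Discussion & Sponsor Q&A, Lightning Discussion & Tutorial Q&A, Lightning Discussion & Workshop Discussion, Poster Chat & Workshop Talk, Sponsor Q&A & Workshop Discussion, Tutorial Q&A & Workshop Discussion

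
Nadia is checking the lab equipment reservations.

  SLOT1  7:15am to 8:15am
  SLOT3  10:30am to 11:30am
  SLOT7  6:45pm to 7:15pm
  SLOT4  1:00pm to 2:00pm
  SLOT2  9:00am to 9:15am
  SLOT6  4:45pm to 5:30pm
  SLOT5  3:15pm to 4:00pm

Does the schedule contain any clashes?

No

Check each pair: they overlap iff neither finishes before the other starts.
Sorted by start: SLOT1, SLOT2, SLOT3, SLOT4, SLOT5, SLOT6, SLOT7.
SLOT2 starts after SLOT1 ends, so SLOT1 has no further overlaps.
SLOT3 starts after SLOT2 ends, so SLOT2 has no further overlaps.
SLOT4 starts after SLOT3 ends, so SLOT3 has no further overlaps.
SLOT5 starts after SLOT4 ends, so SLOT4 has no further overlaps.
SLOT6 starts after SLOT5 ends, so SLOT5 has no further overlaps.
SLOT7 starts after SLOT6 ends.
Every pair is clear; the schedule has no overlaps.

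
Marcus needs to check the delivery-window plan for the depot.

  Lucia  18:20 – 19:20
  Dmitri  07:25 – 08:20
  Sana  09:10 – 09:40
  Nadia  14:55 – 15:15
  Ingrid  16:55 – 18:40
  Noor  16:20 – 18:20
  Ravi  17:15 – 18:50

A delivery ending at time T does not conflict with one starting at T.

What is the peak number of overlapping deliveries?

3

Sweep the timeline, counting +1 at each start and −1 at each end (ends before starts at a tie):
07:25 start Dmitri → 1
08:20 end Dmitri → 0
09:10 start Sana → 1
09:40 end Sana → 0
14:55 start Nadia → 1
15:15 end Nadia → 0
16:20 start Noor → 1
16:55 start Ingrid → 2
17:15 start Ravi → 3
18:20 end Noor → 2
18:20 start Lucia → 3
18:40 end Ingrid → 2
18:50 end Ravi → 1
19:20 end Lucia → 0
Peak is 3, at 17:15 (Ingrid, Noor, Ravi).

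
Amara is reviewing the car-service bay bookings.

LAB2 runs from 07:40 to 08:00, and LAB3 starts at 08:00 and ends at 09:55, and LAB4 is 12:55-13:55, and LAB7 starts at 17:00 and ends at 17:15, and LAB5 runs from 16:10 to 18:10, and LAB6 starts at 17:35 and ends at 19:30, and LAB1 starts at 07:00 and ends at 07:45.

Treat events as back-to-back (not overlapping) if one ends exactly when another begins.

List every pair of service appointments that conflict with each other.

Check each pair: they overlap iff neither finishes before the other starts.
Sorted by start: LAB1, LAB2, LAB3, LAB4, LAB5, LAB7, LAB6.
LAB2 starts before LAB1 ends → LAB1 and LAB2 overlap.
LAB3 starts after LAB1 ends, so nothing later overlaps LAB1 either.
LAB3 starts exactly when LAB2 ends (back-to-back, no overlap), so nothing later overlaps LAB2 either.
LAB4 starts after LAB3 ends, so nothing later overlaps LAB3 either.
LAB5 starts after LAB4 ends, so nothing later overlaps LAB4 either.
LAB7 starts before LAB5 ends → LAB5 and LAB7 overlap.
LAB6 starts before LAB5 ends → LAB5 and LAB6 overlap.
LAB6 starts after LAB7 ends.

LAB1 & LAB2, LAB5 & LAB6, LAB5 & LAB7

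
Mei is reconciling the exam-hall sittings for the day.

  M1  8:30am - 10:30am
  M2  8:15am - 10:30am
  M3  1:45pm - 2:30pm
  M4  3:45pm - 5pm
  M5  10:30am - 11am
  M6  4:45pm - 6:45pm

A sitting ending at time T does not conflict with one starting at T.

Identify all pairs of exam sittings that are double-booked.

Sorted by start: M2, M1, M5, M3, M4, M6.
M1 starts before M2 ends → M2 and M1 overlap.
M5 starts exactly when M2 ends (back-to-back, no overlap) — done with M2.
M5 starts exactly when M1 ends (back-to-back, no overlap) — done with M1.
M3 starts after M5 ends — done with M5.
M4 starts after M3 ends — done with M3.
M6 starts before M4 ends → M4 and M6 overlap.

M1 & M2, M4 & M6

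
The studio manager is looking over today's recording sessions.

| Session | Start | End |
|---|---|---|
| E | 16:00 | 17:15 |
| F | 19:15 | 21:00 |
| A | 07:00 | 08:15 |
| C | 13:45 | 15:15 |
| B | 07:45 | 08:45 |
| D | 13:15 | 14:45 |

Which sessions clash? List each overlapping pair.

A & B, C & D

Check each pair: they overlap iff neither finishes before the other starts.
Sorted by start: A, B, D, C, E, F.
B starts before A ends → A and B overlap.
D starts after A ends — done with A.
D starts after B ends — done with B.
C starts before D ends → D and C overlap.
E starts after D ends — done with D.
E starts after C ends — done with C.
F starts after E ends.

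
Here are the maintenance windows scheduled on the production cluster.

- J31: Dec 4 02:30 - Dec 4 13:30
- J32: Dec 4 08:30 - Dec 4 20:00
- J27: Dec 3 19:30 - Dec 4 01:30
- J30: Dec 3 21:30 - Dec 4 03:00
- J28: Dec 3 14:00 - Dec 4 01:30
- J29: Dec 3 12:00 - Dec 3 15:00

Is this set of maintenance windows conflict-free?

No

Two intervals overlap when each starts before the other ends.
Sorted by start: J29, J28, J27, J30, J31, J32.
J28 starts before J29 ends → J29 and J28 overlap.
That's a conflict, so the schedule is not conflict-free.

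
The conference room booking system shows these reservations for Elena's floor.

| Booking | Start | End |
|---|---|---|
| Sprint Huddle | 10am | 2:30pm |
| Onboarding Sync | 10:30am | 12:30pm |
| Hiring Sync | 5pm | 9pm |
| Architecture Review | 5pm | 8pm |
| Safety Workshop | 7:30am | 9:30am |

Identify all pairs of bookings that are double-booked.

Architecture Review & Hiring Sync, Onboarding Sync & Sprint Huddle

Sorted by start: Safety Workshop, Sprint Huddle, Onboarding Sync, Architecture Review, Hiring Sync.
Sprint Huddle starts after Safety Workshop ends, so nothing later overlaps Safety Workshop either.
Onboarding Sync starts before Sprint Huddle ends → Sprint Huddle and Onboarding Sync overlap.
Architecture Review starts after Sprint Huddle ends, so nothing later overlaps Sprint Huddle either.
Architecture Review starts after Onboarding Sync ends, so nothing later overlaps Onboarding Sync either.
Hiring Sync starts before Architecture Review ends → Architecture Review and Hiring Sync overlap.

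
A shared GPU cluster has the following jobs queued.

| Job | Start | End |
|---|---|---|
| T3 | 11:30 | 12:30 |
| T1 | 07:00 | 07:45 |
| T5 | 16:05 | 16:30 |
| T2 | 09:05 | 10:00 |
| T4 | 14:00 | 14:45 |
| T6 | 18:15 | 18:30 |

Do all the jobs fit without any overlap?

Yes

Sorted by start: T1, T2, T3, T4, T5, T6.
T2 starts after T1 ends; T1 is clear from here.
T3 starts after T2 ends; T2 is clear from here.
T4 starts after T3 ends; T3 is clear from here.
T5 starts after T4 ends; T4 is clear from here.
T6 starts after T5 ends.
Every pair is clear; the schedule has no overlaps.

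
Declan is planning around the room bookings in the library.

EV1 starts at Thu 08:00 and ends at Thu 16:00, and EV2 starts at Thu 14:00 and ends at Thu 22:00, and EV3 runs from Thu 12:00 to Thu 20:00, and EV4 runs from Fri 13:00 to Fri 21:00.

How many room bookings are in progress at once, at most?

3

Sort all start/end points and keep a running count:
Thu 08:00 start EV1 → 1
Thu 12:00 start EV3 → 2
Thu 14:00 start EV2 → 3
Thu 16:00 end EV1 → 2
Thu 20:00 end EV3 → 1
Thu 22:00 end EV2 → 0
Fri 13:00 start EV4 → 1
Fri 21:00 end EV4 → 0
Peak is 3, at Thu 14:00 (EV1, EV2, EV3).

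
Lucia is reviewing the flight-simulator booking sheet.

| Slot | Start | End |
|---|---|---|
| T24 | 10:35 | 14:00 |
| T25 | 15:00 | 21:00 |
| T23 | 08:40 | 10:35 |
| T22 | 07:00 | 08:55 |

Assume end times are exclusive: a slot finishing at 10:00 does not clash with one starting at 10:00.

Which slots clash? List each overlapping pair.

T22 & T23

Two intervals overlap when each starts before the other ends.
Sorted by start: T22, T23, T24, T25.
T23 starts before T22 ends → T22 and T23 overlap.
T24 starts after T22 ends, so T22 has no further overlaps.
T24 starts exactly when T23 ends (back-to-back, no overlap), so T23 has no further overlaps.
T25 starts after T24 ends.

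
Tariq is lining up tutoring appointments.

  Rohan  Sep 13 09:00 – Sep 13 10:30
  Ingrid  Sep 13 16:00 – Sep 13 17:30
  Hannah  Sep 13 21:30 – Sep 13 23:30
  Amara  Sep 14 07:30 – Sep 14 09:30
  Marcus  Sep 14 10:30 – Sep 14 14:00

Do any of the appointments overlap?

No

Check each pair: they overlap iff neither finishes before the other starts.
Sorted by start: Rohan, Ingrid, Hannah, Amara, Marcus.
Ingrid starts after Rohan ends; Rohan is clear from here.
Hannah starts after Ingrid ends; Ingrid is clear from here.
Amara starts after Hannah ends; Hannah is clear from here.
Marcus starts after Amara ends.
Every pair is clear; the schedule has no overlaps.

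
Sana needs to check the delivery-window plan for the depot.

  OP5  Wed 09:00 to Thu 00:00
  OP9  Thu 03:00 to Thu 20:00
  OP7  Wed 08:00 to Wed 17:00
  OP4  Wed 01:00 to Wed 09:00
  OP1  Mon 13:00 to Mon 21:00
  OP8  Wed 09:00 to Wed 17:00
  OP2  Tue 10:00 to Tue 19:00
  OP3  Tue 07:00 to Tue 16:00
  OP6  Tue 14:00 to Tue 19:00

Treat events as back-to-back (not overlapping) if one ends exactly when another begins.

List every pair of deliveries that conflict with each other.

OP2 & OP3, OP2 & OP6, OP3 & OP6, OP4 & OP7, OP5 & OP7, OP5 & OP8, OP7 & OP8

Sorted by start: OP1, OP3, OP2, OP6, OP4, OP7, OP5, OP8, OP9.
OP3 starts after OP1 ends; OP1 is clear from here.
OP2 starts before OP3 ends → OP3 and OP2 overlap.
OP6 starts before OP3 ends → OP3 and OP6 overlap.
OP4 starts after OP3 ends; OP3 is clear from here.
OP6 starts before OP2 ends → OP2 and OP6 overlap.
OP4 starts after OP2 ends; OP2 is clear from here.
OP4 starts after OP6 ends; OP6 is clear from here.
OP7 starts before OP4 ends → OP4 and OP7 overlap.
OP5 starts exactly when OP4 ends (back-to-back, no overlap); OP4 is clear from here.
OP5 starts before OP7 ends → OP7 and OP5 overlap.
OP8 starts before OP7 ends → OP7 and OP8 overlap.
OP9 starts after OP7 ends.
OP8 starts before OP5 ends → OP5 and OP8 overlap.
OP9 starts after OP5 ends.
OP9 starts after OP8 ends.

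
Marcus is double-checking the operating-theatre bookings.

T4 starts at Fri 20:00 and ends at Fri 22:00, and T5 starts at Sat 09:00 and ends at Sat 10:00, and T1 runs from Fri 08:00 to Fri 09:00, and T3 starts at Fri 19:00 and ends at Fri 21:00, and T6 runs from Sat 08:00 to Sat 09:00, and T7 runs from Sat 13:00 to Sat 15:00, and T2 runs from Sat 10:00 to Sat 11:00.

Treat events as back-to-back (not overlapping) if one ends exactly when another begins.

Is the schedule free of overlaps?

Sorted by start: T1, T3, T4, T6, T5, T2, T7.
T3 starts after T1 ends — done with T1.
T4 starts before T3 ends → T3 and T4 overlap.
That's a conflict, so the schedule is not conflict-free.

No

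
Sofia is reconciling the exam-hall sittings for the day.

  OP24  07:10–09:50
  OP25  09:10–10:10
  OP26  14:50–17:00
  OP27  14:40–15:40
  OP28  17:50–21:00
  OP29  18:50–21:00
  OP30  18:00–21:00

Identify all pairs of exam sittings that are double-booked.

OP24 & OP25, OP26 & OP27, OP28 & OP29, OP28 & OP30, OP29 & OP30

Sorted by start: OP24, OP25, OP27, OP26, OP28, OP30, OP29.
OP25 starts before OP24 ends → OP24 and OP25 overlap.
OP27 starts after OP24 ends, so OP24 has no further overlaps.
OP27 starts after OP25 ends, so OP25 has no further overlaps.
OP26 starts before OP27 ends → OP27 and OP26 overlap.
OP28 starts after OP27 ends, so OP27 has no further overlaps.
OP28 starts after OP26 ends, so OP26 has no further overlaps.
OP30 starts before OP28 ends → OP28 and OP30 overlap.
OP29 starts before OP28 ends → OP28 and OP29 overlap.
OP29 starts before OP30 ends → OP30 and OP29 overlap.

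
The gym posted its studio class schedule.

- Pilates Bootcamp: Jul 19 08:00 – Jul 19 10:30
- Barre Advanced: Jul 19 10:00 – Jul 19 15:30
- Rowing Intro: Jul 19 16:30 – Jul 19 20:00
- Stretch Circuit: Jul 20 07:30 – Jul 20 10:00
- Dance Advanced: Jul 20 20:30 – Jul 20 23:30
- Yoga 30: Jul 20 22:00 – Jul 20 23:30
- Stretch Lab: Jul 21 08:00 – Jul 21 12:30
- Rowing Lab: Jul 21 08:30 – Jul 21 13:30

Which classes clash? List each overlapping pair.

Barre Advanced & Pilates Bootcamp, Dance Advanced & Yoga 30, Rowing Lab & Stretch Lab

Sorted by start: Pilates Bootcamp, Barre Advanced, Rowing Intro, Stretch Circuit, Dance Advanced, Yoga 30, Stretch Lab, Rowing Lab.
Barre Advanced starts before Pilates Bootcamp ends → Pilates Bootcamp and Barre Advanced overlap.
Rowing Intro starts after Pilates Bootcamp ends, so Pilates Bootcamp has no further overlaps.
Rowing Intro starts after Barre Advanced ends, so Barre Advanced has no further overlaps.
Stretch Circuit starts after Rowing Intro ends, so Rowing Intro has no further overlaps.
Dance Advanced starts after Stretch Circuit ends, so Stretch Circuit has no further overlaps.
Yoga 30 starts before Dance Advanced ends → Dance Advanced and Yoga 30 overlap.
Stretch Lab starts after Dance Advanced ends, so Dance Advanced has no further overlaps.
Stretch Lab starts after Yoga 30 ends, so Yoga 30 has no further overlaps.
Rowing Lab starts before Stretch Lab ends → Stretch Lab and Rowing Lab overlap.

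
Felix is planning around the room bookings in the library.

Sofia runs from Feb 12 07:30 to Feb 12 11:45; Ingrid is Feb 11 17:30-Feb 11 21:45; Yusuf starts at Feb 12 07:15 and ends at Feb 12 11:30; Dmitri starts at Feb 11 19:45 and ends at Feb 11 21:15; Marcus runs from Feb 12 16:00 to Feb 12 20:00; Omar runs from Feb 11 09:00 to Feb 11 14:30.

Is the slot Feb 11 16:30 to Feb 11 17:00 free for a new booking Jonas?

Yes — the slot is free

Omar: ends Feb 11 14:30 at or before Jonas starts Feb 11 16:30 → clear.
Ingrid: starts Feb 11 17:30 at or after Jonas ends Feb 11 17:00 → clear.
Dmitri: starts Feb 11 19:45 at or after Jonas ends Feb 11 17:00 → clear.
Yusuf: starts Feb 12 07:15 at or after Jonas ends Feb 11 17:00 → clear.
Sofia: starts Feb 12 07:30 at or after Jonas ends Feb 11 17:00 → clear.
Marcus: starts Feb 12 16:00 at or after Jonas ends Feb 11 17:00 → clear.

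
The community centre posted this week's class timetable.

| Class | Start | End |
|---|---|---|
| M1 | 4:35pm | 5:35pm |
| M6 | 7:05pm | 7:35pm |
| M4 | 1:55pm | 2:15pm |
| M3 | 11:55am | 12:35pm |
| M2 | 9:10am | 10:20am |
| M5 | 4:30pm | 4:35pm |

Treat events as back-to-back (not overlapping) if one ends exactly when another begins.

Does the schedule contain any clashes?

Sorted by start: M2, M3, M4, M5, M1, M6.
M3 starts after M2 ends — done with M2.
M4 starts after M3 ends — done with M3.
M5 starts after M4 ends — done with M4.
M1 starts exactly when M5 ends (back-to-back, no overlap) — done with M5.
M6 starts after M1 ends.
Every pair is clear; the schedule has no overlaps.

No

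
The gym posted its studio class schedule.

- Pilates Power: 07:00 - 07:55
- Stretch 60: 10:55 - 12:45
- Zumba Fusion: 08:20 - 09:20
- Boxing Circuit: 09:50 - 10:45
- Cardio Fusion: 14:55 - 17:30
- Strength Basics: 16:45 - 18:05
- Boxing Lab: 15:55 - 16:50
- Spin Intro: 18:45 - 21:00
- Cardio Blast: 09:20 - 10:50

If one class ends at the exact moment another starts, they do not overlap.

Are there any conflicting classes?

Check each pair: they overlap iff neither finishes before the other starts.
Sorted by start: Pilates Power, Zumba Fusion, Cardio Blast, Boxing Circuit, Stretch 60, Cardio Fusion, Boxing Lab, Strength Basics, Spin Intro.
Zumba Fusion starts after Pilates Power ends; Pilates Power is clear from here.
Cardio Blast starts exactly when Zumba Fusion ends (back-to-back, no overlap); Zumba Fusion is clear from here.
Boxing Circuit starts before Cardio Blast ends → Cardio Blast and Boxing Circuit overlap.
That's a conflict, so the schedule is not conflict-free.

Yes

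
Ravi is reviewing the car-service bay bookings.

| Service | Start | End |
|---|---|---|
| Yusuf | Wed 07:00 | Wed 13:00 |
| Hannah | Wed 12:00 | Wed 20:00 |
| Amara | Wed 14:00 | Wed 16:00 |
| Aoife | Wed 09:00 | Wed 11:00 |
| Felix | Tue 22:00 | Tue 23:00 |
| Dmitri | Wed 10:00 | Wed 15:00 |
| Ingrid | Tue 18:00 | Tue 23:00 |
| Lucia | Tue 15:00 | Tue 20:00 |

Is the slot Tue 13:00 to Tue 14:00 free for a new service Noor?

Lucia: starts Tue 15:00 at or after Noor ends Tue 14:00 → clear.
Ingrid: starts Tue 18:00 at or after Noor ends Tue 14:00 → clear.
Felix: starts Tue 22:00 at or after Noor ends Tue 14:00 → clear.
Yusuf: starts Wed 07:00 at or after Noor ends Tue 14:00 → clear.
Aoife: starts Wed 09:00 at or after Noor ends Tue 14:00 → clear.
Dmitri: starts Wed 10:00 at or after Noor ends Tue 14:00 → clear.
Hannah: starts Wed 12:00 at or after Noor ends Tue 14:00 → clear.
Amara: starts Wed 14:00 at or after Noor ends Tue 14:00 → clear.

Yes — the slot is free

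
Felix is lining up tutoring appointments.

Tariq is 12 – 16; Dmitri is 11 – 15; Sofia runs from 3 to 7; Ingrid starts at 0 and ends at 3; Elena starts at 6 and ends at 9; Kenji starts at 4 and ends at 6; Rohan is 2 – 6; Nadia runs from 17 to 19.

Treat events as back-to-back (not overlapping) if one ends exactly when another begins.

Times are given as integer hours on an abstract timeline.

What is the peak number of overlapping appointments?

3

Sort all start/end points and keep a running count:
0 start Ingrid → 1
2 start Rohan → 2
3 end Ingrid → 1
3 start Sofia → 2
4 start Kenji → 3
6 end Kenji → 2
6 end Rohan → 1
6 start Elena → 2
7 end Sofia → 1
9 end Elena → 0
11 start Dmitri → 1
12 start Tariq → 2
15 end Dmitri → 1
16 end Tariq → 0
17 start Nadia → 1
19 end Nadia → 0
Peak is 3, at 4 (Kenji, Rohan, Sofia).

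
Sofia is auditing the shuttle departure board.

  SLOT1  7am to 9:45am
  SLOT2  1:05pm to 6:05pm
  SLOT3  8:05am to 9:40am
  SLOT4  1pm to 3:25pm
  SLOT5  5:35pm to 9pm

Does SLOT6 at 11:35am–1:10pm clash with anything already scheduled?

Yes — it overlaps SLOT2, SLOT4

SLOT1: ends 9:45am at or before SLOT6 starts 11:35am → clear.
SLOT3: ends 9:40am at or before SLOT6 starts 11:35am → clear.
SLOT4: starts 1pm before SLOT6 ends 1:10pm, and ends 3:25pm after SLOT6 starts 11:35am → overlap.
SLOT2: starts 1:05pm before SLOT6 ends 1:10pm, and ends 6:05pm after SLOT6 starts 11:35am → overlap.
SLOT5: starts 5:35pm at or after SLOT6 ends 1:10pm → clear.
SLOT6 overlaps SLOT2, SLOT4.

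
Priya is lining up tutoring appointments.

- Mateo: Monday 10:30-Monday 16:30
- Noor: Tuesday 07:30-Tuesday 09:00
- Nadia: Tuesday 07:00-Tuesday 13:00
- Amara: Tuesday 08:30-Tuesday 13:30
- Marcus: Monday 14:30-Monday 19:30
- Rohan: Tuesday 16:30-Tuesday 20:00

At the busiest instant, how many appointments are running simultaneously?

Walk through starts and ends in time order (an end at T is processed before a start at T):
Monday 10:30 start Mateo → 1
Monday 14:30 start Marcus → 2
Monday 16:30 end Mateo → 1
Monday 19:30 end Marcus → 0
Tuesday 07:00 start Nadia → 1
Tuesday 07:30 start Noor → 2
Tuesday 08:30 start Amara → 3
Tuesday 09:00 end Noor → 2
Tuesday 13:00 end Nadia → 1
Tuesday 13:30 end Amara → 0
Tuesday 16:30 start Rohan → 1
Tuesday 20:00 end Rohan → 0
Peak is 3, at Tuesday 08:30 (Amara, Nadia, Noor).

3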